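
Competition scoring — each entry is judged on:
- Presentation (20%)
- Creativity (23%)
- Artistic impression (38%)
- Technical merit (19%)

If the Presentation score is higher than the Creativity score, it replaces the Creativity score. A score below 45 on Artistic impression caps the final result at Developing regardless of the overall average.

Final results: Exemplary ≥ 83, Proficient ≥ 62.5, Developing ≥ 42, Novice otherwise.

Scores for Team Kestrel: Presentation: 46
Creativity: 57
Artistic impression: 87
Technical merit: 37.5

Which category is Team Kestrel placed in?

Presentation (46) ≤ Creativity (57), so Creativity stays at 57.
Artistic impression score 87 ≥ 45: minimum met.
Weighted total:
  Presentation 46 × 0.2 = 9.2
  Creativity 57 × 0.23 = 13.11
  Artistic impression 87 × 0.38 = 33.06
  Technical merit 37.5 × 0.19 = 7.125
Sum = 62.495
62.495 is ≥ 42 and < 62.5 → Developing

Developing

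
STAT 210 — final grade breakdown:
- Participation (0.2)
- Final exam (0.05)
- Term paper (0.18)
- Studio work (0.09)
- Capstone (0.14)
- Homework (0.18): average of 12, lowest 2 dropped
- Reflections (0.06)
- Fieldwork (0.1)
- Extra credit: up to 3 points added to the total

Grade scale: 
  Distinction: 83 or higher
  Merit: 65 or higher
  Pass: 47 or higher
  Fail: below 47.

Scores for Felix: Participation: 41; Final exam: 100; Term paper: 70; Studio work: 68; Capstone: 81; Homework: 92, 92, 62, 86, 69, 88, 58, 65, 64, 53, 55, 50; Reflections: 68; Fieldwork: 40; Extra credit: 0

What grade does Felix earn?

Pass

Homework: drop 50, 53 → average of remaining 10 = 731/10 = 73.1
Weighted total:
  Participation 41 × 0.2 = 8.2
  Final exam 100 × 0.05 = 5
  Term paper 70 × 0.18 = 12.6
  Studio work 68 × 0.09 = 6.12
  Capstone 81 × 0.14 = 11.34
  Homework 73.1 × 0.18 = 13.158
  Reflections 68 × 0.06 = 4.08
  Fieldwork 40 × 0.1 = 4
Sum = 64.498
Extra credit: 64.498 + 0 = 64.498
64.498 is ≥ 47 and < 65 → Pass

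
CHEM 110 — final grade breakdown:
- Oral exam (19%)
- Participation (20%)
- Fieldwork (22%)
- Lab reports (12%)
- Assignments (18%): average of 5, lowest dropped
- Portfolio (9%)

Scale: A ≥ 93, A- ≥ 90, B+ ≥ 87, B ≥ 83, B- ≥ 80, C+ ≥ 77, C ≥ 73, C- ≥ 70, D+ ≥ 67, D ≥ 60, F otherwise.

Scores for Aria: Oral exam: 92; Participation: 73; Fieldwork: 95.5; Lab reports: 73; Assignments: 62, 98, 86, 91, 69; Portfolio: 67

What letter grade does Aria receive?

Assignments: drop 62 → average of remaining 4 = 344/4 = 86
Weighted total:
  Oral exam 92 × 0.19 = 17.48
  Participation 73 × 0.2 = 14.6
  Fieldwork 95.5 × 0.22 = 21.01
  Lab reports 73 × 0.12 = 8.76
  Assignments 86 × 0.18 = 15.48
  Portfolio 67 × 0.09 = 6.03
Sum = 83.36
83.36 is ≥ 83 and < 87 → B

B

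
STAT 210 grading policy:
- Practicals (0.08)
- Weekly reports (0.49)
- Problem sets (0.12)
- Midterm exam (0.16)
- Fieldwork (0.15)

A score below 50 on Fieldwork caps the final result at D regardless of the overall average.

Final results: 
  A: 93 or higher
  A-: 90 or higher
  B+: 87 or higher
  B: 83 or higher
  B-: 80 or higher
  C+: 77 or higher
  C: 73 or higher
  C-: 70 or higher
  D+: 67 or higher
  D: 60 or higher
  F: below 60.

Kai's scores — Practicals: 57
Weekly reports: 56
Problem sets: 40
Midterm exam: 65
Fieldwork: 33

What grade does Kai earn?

F

Fieldwork score 33 < 50: minimum not met.
Weighted total:
  Practicals 57 × 0.08 = 4.56
  Weekly reports 56 × 0.49 = 27.44
  Problem sets 40 × 0.12 = 4.8
  Midterm exam 65 × 0.16 = 10.4
  Fieldwork 33 × 0.15 = 4.95
Sum = 52.15
52.15 would be F; cap at D applies → F.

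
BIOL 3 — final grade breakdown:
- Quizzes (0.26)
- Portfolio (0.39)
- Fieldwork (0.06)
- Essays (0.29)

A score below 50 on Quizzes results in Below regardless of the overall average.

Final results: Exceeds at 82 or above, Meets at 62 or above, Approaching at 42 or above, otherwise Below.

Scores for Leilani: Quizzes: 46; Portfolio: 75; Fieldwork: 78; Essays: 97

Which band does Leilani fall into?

Quizzes score 46 < 50: minimum not met.
Weighted total:
  Quizzes 46 × 0.26 = 11.96
  Portfolio 75 × 0.39 = 29.25
  Fieldwork 78 × 0.06 = 4.68
  Essays 97 × 0.29 = 28.13
Sum = 74.02
Because the Quizzes minimum was not met, the result is Below.

Below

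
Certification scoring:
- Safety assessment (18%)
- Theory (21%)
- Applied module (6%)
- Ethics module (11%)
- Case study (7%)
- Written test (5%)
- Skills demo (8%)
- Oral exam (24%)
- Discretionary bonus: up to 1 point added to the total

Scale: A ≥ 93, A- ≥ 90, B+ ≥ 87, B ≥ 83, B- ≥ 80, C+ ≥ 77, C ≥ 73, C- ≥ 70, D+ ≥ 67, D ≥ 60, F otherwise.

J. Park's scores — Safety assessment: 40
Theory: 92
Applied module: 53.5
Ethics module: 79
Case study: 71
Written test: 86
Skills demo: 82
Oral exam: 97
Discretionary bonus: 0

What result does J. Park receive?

C+

Weighted total:
  Safety assessment 40 × 0.18 = 7.2
  Theory 92 × 0.21 = 19.32
  Applied module 53.5 × 0.06 = 3.21
  Ethics module 79 × 0.11 = 8.69
  Case study 71 × 0.07 = 4.97
  Written test 86 × 0.05 = 4.3
  Skills demo 82 × 0.08 = 6.56
  Oral exam 97 × 0.24 = 23.28
Sum = 77.53
Discretionary bonus: 77.53 + 0 = 77.53
77.53 is ≥ 77 and < 80 → C+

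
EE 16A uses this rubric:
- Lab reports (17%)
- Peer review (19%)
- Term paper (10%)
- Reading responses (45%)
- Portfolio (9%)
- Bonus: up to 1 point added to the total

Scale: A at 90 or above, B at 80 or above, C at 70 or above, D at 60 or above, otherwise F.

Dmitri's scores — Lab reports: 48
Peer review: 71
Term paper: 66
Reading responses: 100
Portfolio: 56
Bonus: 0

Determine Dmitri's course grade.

C

Weighted total:
  Lab reports 48 × 0.17 = 8.16
  Peer review 71 × 0.19 = 13.49
  Term paper 66 × 0.1 = 6.6
  Reading responses 100 × 0.45 = 45
  Portfolio 56 × 0.09 = 5.04
Sum = 78.29
Bonus: 78.29 + 0 = 78.29
78.29 is ≥ 70 and < 80 → C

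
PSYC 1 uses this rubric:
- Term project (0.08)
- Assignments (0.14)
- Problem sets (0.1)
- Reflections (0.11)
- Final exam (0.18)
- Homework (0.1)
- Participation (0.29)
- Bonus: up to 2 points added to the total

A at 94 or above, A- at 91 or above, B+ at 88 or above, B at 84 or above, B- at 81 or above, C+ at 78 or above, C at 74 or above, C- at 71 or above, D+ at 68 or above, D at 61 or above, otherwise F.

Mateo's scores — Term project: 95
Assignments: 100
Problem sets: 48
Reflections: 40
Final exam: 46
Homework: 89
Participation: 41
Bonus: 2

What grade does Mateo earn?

Weighted total:
  Term project 95 × 0.08 = 7.6
  Assignments 100 × 0.14 = 14
  Problem sets 48 × 0.1 = 4.8
  Reflections 40 × 0.11 = 4.4
  Final exam 46 × 0.18 = 8.28
  Homework 89 × 0.1 = 8.9
  Participation 41 × 0.29 = 11.89
Sum = 59.87
Bonus: 59.87 + 2 = 61.87
61.87 is ≥ 61 and < 68 → D

D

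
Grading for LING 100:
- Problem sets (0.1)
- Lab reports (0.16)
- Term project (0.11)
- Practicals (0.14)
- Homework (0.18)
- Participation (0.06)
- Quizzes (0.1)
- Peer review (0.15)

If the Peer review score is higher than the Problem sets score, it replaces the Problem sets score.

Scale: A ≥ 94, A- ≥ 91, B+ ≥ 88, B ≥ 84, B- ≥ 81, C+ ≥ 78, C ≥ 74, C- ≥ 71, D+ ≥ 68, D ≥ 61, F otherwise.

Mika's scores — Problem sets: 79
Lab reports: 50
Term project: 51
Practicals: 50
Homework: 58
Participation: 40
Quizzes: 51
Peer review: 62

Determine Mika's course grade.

F

Peer review (62) ≤ Problem sets (79), so Problem sets stays at 79.
Weighted total:
  Problem sets 79 × 0.1 = 7.9
  Lab reports 50 × 0.16 = 8
  Term project 51 × 0.11 = 5.61
  Practicals 50 × 0.14 = 7
  Homework 58 × 0.18 = 10.44
  Participation 40 × 0.06 = 2.4
  Quizzes 51 × 0.1 = 5.1
  Peer review 62 × 0.15 = 9.3
Sum = 55.75
55.75 < 61 → F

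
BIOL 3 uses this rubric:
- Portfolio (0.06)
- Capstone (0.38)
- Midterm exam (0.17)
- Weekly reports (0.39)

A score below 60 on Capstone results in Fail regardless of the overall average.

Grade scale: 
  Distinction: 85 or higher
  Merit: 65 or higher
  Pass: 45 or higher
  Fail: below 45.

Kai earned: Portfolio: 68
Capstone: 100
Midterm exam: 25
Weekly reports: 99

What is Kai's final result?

Merit

Capstone score 100 ≥ 60: minimum met.
Weighted total:
  Portfolio 68 × 0.06 = 4.08
  Capstone 100 × 0.38 = 38
  Midterm exam 25 × 0.17 = 4.25
  Weekly reports 99 × 0.39 = 38.61
Sum = 84.94
84.94 is ≥ 65 and < 85 → Merit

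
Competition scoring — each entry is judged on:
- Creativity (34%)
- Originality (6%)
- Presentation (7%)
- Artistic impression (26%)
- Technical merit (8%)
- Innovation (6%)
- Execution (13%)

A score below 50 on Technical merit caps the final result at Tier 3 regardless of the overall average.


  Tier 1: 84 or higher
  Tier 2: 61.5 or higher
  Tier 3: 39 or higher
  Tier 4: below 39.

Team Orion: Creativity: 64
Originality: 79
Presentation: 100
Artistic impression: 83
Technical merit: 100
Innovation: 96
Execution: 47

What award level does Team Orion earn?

Tier 2

Technical merit score 100 ≥ 50: minimum met.
Weighted total:
  Creativity 64 × 0.34 = 21.76
  Originality 79 × 0.06 = 4.74
  Presentation 100 × 0.07 = 7
  Artistic impression 83 × 0.26 = 21.58
  Technical merit 100 × 0.08 = 8
  Innovation 96 × 0.06 = 5.76
  Execution 47 × 0.13 = 6.11
Sum = 74.95
74.95 is ≥ 61.5 and < 84 → Tier 2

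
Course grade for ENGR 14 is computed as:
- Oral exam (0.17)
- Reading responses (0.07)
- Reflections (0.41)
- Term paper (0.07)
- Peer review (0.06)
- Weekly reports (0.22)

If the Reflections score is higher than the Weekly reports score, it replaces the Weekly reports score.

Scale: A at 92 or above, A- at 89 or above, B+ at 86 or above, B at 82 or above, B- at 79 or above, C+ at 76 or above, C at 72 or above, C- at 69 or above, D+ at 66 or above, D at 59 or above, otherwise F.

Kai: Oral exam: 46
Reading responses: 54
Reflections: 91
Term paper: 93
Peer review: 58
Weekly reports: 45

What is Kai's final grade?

Reflections (91) > Weekly reports (45), so Weekly reports counts as 91.
Weighted total:
  Oral exam 46 × 0.17 = 7.82
  Reading responses 54 × 0.07 = 3.78
  Reflections 91 × 0.41 = 37.31
  Term paper 93 × 0.07 = 6.51
  Peer review 58 × 0.06 = 3.48
  Weekly reports 91 × 0.22 = 20.02
Sum = 78.92
78.92 is ≥ 76 and < 79 → C+

C+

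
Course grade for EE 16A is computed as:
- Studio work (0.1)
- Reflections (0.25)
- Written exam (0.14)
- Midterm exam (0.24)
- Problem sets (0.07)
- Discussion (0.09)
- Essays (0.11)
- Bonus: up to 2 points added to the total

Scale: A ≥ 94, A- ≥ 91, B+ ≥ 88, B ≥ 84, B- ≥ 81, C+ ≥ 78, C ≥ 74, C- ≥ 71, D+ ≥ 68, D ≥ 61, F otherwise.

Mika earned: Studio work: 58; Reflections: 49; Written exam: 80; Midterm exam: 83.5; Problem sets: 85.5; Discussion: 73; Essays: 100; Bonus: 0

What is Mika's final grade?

Weighted total:
  Studio work 58 × 0.1 = 5.8
  Reflections 49 × 0.25 = 12.25
  Written exam 80 × 0.14 = 11.2
  Midterm exam 83.5 × 0.24 = 20.04
  Problem sets 85.5 × 0.07 = 5.985
  Discussion 73 × 0.09 = 6.57
  Essays 100 × 0.11 = 11
Sum = 72.845
Bonus: 72.845 + 0 = 72.845
72.845 is ≥ 71 and < 74 → C-

C-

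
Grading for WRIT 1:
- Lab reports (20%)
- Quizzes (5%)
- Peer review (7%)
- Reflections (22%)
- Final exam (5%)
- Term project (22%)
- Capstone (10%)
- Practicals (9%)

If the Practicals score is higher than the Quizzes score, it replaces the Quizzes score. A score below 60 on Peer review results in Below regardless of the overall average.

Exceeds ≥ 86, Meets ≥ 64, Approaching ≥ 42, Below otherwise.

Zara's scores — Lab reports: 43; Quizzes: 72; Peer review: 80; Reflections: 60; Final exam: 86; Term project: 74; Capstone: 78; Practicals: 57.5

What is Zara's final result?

Practicals (57.5) ≤ Quizzes (72), so Quizzes stays at 72.
Peer review score 80 ≥ 60: minimum met.
Weighted total:
  Lab reports 43 × 0.2 = 8.6
  Quizzes 72 × 0.05 = 3.6
  Peer review 80 × 0.07 = 5.6
  Reflections 60 × 0.22 = 13.2
  Final exam 86 × 0.05 = 4.3
  Term project 74 × 0.22 = 16.28
  Capstone 78 × 0.1 = 7.8
  Practicals 57.5 × 0.09 = 5.175
Sum = 64.555
64.555 is ≥ 64 and < 86 → Meets

Meets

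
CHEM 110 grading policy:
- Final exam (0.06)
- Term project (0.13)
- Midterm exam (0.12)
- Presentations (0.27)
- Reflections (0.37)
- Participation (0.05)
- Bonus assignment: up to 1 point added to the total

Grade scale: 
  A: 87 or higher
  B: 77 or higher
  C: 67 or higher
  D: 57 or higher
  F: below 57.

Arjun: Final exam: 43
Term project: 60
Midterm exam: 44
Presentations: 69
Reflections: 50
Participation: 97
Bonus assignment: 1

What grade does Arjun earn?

D

Weighted total:
  Final exam 43 × 0.06 = 2.58
  Term project 60 × 0.13 = 7.8
  Midterm exam 44 × 0.12 = 5.28
  Presentations 69 × 0.27 = 18.63
  Reflections 50 × 0.37 = 18.5
  Participation 97 × 0.05 = 4.85
Sum = 57.64
Bonus assignment: 57.64 + 1 = 58.64
58.64 is ≥ 57 and < 67 → D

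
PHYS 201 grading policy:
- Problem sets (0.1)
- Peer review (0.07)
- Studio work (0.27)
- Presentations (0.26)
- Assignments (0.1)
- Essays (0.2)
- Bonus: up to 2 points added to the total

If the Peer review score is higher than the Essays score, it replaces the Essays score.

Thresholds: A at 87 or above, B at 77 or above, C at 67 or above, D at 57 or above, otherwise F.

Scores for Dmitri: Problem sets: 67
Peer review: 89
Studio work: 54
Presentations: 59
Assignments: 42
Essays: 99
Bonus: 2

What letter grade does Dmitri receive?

C

Peer review (89) ≤ Essays (99), so Essays stays at 99.
Weighted total:
  Problem sets 67 × 0.1 = 6.7
  Peer review 89 × 0.07 = 6.23
  Studio work 54 × 0.27 = 14.58
  Presentations 59 × 0.26 = 15.34
  Assignments 42 × 0.1 = 4.2
  Essays 99 × 0.2 = 19.8
Sum = 66.85
Bonus: 66.85 + 2 = 68.85
68.85 is ≥ 67 and < 77 → C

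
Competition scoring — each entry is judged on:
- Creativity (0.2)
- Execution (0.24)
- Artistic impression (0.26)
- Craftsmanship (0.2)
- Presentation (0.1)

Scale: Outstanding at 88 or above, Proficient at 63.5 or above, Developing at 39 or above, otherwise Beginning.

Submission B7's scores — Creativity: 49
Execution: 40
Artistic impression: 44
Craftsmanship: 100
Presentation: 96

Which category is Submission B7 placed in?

Weighted total:
  Creativity 49 × 0.2 = 9.8
  Execution 40 × 0.24 = 9.6
  Artistic impression 44 × 0.26 = 11.44
  Craftsmanship 100 × 0.2 = 20
  Presentation 96 × 0.1 = 9.6
Sum = 60.44
60.44 is ≥ 39 and < 63.5 → Developing

Developing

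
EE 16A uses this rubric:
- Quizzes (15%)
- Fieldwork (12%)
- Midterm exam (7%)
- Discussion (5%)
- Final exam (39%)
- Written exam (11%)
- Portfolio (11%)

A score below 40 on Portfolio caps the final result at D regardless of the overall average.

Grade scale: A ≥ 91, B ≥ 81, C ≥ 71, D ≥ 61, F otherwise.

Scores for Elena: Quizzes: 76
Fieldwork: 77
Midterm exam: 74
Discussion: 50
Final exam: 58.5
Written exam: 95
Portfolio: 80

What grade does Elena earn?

Portfolio score 80 ≥ 40: minimum met.
Weighted total:
  Quizzes 76 × 0.15 = 11.4
  Fieldwork 77 × 0.12 = 9.24
  Midterm exam 74 × 0.07 = 5.18
  Discussion 50 × 0.05 = 2.5
  Final exam 58.5 × 0.39 = 22.815
  Written exam 95 × 0.11 = 10.45
  Portfolio 80 × 0.11 = 8.8
Sum = 70.385
70.385 is ≥ 61 and < 71 → D

D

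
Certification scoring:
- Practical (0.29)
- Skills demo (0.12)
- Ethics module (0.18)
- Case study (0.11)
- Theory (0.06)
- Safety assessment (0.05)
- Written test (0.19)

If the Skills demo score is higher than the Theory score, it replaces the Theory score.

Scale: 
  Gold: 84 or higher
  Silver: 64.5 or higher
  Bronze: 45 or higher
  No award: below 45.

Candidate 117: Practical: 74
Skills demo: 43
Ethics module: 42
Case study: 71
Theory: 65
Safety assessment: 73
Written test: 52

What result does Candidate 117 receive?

Skills demo (43) ≤ Theory (65), so Theory stays at 65.
Weighted total:
  Practical 74 × 0.29 = 21.46
  Skills demo 43 × 0.12 = 5.16
  Ethics module 42 × 0.18 = 7.56
  Case study 71 × 0.11 = 7.81
  Theory 65 × 0.06 = 3.9
  Safety assessment 73 × 0.05 = 3.65
  Written test 52 × 0.19 = 9.88
Sum = 59.42
59.42 is ≥ 45 and < 64.5 → Bronze

Bronze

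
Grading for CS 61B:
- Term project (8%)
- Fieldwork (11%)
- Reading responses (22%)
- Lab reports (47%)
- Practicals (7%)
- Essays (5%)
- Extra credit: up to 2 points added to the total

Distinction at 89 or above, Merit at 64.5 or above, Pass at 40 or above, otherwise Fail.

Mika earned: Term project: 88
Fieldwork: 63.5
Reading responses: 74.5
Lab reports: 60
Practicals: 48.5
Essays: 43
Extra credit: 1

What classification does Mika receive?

Weighted total:
  Term project 88 × 0.08 = 7.04
  Fieldwork 63.5 × 0.11 = 6.985
  Reading responses 74.5 × 0.22 = 16.39
  Lab reports 60 × 0.47 = 28.2
  Practicals 48.5 × 0.07 = 3.395
  Essays 43 × 0.05 = 2.15
Sum = 64.16
Extra credit: 64.16 + 1 = 65.16
65.16 is ≥ 64.5 and < 89 → Merit

Merit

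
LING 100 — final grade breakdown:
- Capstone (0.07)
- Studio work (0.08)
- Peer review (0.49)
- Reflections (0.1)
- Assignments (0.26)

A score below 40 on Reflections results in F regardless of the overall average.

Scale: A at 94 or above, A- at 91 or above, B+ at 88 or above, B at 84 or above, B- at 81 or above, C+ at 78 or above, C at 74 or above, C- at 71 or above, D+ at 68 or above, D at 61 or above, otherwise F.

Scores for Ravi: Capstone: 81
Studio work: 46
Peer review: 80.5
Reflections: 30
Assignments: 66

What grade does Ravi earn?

Reflections score 30 < 40: minimum not met.
Weighted total:
  Capstone 81 × 0.07 = 5.67
  Studio work 46 × 0.08 = 3.68
  Peer review 80.5 × 0.49 = 39.445
  Reflections 30 × 0.1 = 3
  Assignments 66 × 0.26 = 17.16
Sum = 68.955
Because the Reflections minimum was not met, the result is F.

F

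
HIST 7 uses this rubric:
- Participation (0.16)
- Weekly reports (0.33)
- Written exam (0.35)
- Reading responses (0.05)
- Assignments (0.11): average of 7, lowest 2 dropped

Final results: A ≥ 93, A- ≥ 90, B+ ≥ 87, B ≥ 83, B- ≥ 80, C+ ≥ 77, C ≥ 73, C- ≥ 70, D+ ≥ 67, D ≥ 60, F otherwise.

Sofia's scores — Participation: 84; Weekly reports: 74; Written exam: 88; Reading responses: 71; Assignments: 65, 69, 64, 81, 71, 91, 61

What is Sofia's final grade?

B-

Assignments: drop 61, 64 → average of remaining 5 = 377/5 = 75.4
Weighted total:
  Participation 84 × 0.16 = 13.44
  Weekly reports 74 × 0.33 = 24.42
  Written exam 88 × 0.35 = 30.8
  Reading responses 71 × 0.05 = 3.55
  Assignments 75.4 × 0.11 = 8.294
Sum = 80.504
80.504 is ≥ 80 and < 83 → B-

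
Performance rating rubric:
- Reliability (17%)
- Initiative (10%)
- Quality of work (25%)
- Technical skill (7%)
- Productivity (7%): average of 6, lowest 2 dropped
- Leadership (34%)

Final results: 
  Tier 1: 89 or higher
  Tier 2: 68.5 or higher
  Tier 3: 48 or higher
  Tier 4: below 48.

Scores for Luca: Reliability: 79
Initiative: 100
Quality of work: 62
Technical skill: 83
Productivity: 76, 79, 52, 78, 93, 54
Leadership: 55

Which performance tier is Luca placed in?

Productivity: drop 52, 54 → average of remaining 4 = 326/4 = 81.5
Weighted total:
  Reliability 79 × 0.17 = 13.43
  Initiative 100 × 0.1 = 10
  Quality of work 62 × 0.25 = 15.5
  Technical skill 83 × 0.07 = 5.81
  Productivity 81.5 × 0.07 = 5.705
  Leadership 55 × 0.34 = 18.7
Sum = 69.145
69.145 is ≥ 68.5 and < 89 → Tier 2

Tier 2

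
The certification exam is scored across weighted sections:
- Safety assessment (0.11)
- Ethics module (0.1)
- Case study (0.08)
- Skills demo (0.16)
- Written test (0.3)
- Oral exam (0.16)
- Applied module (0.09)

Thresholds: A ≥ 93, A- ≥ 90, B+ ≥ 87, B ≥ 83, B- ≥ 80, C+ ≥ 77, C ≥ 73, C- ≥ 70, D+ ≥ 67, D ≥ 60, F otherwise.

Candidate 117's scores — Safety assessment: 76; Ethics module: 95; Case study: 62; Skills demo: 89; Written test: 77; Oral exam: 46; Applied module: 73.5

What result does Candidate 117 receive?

Weighted total:
  Safety assessment 76 × 0.11 = 8.36
  Ethics module 95 × 0.1 = 9.5
  Case study 62 × 0.08 = 4.96
  Skills demo 89 × 0.16 = 14.24
  Written test 77 × 0.3 = 23.1
  Oral exam 46 × 0.16 = 7.36
  Applied module 73.5 × 0.09 = 6.615
Sum = 74.135
74.135 is ≥ 73 and < 77 → C

C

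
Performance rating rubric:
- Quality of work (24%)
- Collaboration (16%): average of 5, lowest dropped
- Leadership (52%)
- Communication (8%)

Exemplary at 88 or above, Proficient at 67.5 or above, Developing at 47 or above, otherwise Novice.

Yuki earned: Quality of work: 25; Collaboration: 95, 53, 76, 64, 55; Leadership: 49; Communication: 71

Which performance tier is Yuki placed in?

Collaboration: drop 53 → average of remaining 4 = 290/4 = 72.5
Weighted total:
  Quality of work 25 × 0.24 = 6
  Collaboration 72.5 × 0.16 = 11.6
  Leadership 49 × 0.52 = 25.48
  Communication 71 × 0.08 = 5.68
Sum = 48.76
48.76 is ≥ 47 and < 67.5 → Developing

Developing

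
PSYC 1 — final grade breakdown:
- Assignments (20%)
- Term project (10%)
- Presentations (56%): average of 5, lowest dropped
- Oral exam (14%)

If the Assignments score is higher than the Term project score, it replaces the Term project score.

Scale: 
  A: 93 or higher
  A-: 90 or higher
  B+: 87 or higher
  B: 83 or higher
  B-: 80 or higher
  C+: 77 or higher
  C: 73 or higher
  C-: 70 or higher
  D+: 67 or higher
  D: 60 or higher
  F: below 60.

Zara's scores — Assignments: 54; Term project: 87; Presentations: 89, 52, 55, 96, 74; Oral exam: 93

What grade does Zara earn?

Presentations: drop 52 → average of remaining 4 = 314/4 = 78.5
Assignments (54) ≤ Term project (87), so Term project stays at 87.
Weighted total:
  Assignments 54 × 0.2 = 10.8
  Term project 87 × 0.1 = 8.7
  Presentations 78.5 × 0.56 = 43.96
  Oral exam 93 × 0.14 = 13.02
Sum = 76.48
76.48 is ≥ 73 and < 77 → C

C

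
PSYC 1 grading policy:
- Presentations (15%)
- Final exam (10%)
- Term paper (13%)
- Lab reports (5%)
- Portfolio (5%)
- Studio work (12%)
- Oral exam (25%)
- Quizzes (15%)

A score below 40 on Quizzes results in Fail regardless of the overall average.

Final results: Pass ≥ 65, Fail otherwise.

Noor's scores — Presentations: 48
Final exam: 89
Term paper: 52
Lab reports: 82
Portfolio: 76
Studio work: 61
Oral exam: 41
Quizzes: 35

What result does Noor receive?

Fail

Quizzes score 35 < 40: minimum not met.
Weighted total:
  Presentations 48 × 0.15 = 7.2
  Final exam 89 × 0.1 = 8.9
  Term paper 52 × 0.13 = 6.76
  Lab reports 82 × 0.05 = 4.1
  Portfolio 76 × 0.05 = 3.8
  Studio work 61 × 0.12 = 7.32
  Oral exam 41 × 0.25 = 10.25
  Quizzes 35 × 0.15 = 5.25
Sum = 53.58
Because the Quizzes minimum was not met, the result is Fail.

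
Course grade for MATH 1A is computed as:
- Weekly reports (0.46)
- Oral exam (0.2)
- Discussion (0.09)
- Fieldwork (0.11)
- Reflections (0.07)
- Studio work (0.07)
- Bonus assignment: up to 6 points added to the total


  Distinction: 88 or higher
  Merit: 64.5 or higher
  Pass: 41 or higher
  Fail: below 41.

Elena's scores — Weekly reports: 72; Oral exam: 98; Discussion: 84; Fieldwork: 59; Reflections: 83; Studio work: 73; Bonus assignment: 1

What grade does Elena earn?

Merit

Weighted total:
  Weekly reports 72 × 0.46 = 33.12
  Oral exam 98 × 0.2 = 19.6
  Discussion 84 × 0.09 = 7.56
  Fieldwork 59 × 0.11 = 6.49
  Reflections 83 × 0.07 = 5.81
  Studio work 73 × 0.07 = 5.11
Sum = 77.69
Bonus assignment: 77.69 + 1 = 78.69
78.69 is ≥ 64.5 and < 88 → Merit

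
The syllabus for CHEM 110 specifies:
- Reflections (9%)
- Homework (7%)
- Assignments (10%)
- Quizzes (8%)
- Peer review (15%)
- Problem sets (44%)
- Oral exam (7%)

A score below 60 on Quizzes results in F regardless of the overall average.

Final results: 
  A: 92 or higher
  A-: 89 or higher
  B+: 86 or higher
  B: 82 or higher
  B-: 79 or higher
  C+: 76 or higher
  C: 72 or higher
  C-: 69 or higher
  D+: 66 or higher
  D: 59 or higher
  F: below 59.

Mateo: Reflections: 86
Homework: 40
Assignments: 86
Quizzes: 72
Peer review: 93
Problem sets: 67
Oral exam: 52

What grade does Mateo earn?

C-

Quizzes score 72 ≥ 60: minimum met.
Weighted total:
  Reflections 86 × 0.09 = 7.74
  Homework 40 × 0.07 = 2.8
  Assignments 86 × 0.1 = 8.6
  Quizzes 72 × 0.08 = 5.76
  Peer review 93 × 0.15 = 13.95
  Problem sets 67 × 0.44 = 29.48
  Oral exam 52 × 0.07 = 3.64
Sum = 71.97
71.97 is ≥ 69 and < 72 → C-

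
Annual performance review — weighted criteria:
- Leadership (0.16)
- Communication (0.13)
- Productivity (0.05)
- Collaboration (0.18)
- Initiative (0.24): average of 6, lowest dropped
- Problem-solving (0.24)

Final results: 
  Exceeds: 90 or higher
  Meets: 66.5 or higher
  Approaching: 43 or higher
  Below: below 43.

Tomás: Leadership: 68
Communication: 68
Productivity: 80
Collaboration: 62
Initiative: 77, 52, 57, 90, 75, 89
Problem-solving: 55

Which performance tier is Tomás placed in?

Initiative: drop 52 → average of remaining 5 = 388/5 = 77.6
Weighted total:
  Leadership 68 × 0.16 = 10.88
  Communication 68 × 0.13 = 8.84
  Productivity 80 × 0.05 = 4
  Collaboration 62 × 0.18 = 11.16
  Initiative 77.6 × 0.24 = 18.624
  Problem-solving 55 × 0.24 = 13.2
Sum = 66.704
66.704 is ≥ 66.5 and < 90 → Meets

Meets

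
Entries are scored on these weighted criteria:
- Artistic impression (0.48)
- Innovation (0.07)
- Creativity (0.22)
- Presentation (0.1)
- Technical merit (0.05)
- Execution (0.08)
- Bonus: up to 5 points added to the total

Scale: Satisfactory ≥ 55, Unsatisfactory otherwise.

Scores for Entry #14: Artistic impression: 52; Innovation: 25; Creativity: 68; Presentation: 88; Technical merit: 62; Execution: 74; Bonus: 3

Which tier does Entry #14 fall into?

Weighted total:
  Artistic impression 52 × 0.48 = 24.96
  Innovation 25 × 0.07 = 1.75
  Creativity 68 × 0.22 = 14.96
  Presentation 88 × 0.1 = 8.8
  Technical merit 62 × 0.05 = 3.1
  Execution 74 × 0.08 = 5.92
Sum = 59.49
Bonus: 59.49 + 3 = 62.49
62.49 ≥ 55 → Satisfactory

Satisfactory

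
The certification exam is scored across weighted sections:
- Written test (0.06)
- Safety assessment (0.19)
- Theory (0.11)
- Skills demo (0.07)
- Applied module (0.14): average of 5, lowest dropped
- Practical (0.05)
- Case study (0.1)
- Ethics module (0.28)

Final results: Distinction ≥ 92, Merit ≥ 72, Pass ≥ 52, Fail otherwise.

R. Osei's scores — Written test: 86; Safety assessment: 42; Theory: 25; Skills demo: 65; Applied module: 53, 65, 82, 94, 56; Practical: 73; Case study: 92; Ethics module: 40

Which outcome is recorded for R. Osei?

Pass

Applied module: drop 53 → average of remaining 4 = 297/4 = 74.25
Weighted total:
  Written test 86 × 0.06 = 5.16
  Safety assessment 42 × 0.19 = 7.98
  Theory 25 × 0.11 = 2.75
  Skills demo 65 × 0.07 = 4.55
  Applied module 74.25 × 0.14 = 10.395
  Practical 73 × 0.05 = 3.65
  Case study 92 × 0.1 = 9.2
  Ethics module 40 × 0.28 = 11.2
Sum = 54.885
54.885 is ≥ 52 and < 72 → Pass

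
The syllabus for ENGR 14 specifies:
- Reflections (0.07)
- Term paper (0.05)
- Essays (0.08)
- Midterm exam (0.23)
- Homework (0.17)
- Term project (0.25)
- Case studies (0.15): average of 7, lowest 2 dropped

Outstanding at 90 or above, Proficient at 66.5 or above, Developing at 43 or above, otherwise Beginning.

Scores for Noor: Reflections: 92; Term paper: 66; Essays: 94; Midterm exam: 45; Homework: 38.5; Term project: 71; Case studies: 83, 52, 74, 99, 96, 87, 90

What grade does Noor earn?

Case studies: drop 52, 74 → average of remaining 5 = 455/5 = 91
Weighted total:
  Reflections 92 × 0.07 = 6.44
  Term paper 66 × 0.05 = 3.3
  Essays 94 × 0.08 = 7.52
  Midterm exam 45 × 0.23 = 10.35
  Homework 38.5 × 0.17 = 6.545
  Term project 71 × 0.25 = 17.75
  Case studies 91 × 0.15 = 13.65
Sum = 65.555
65.555 is ≥ 43 and < 66.5 → Developing

Developing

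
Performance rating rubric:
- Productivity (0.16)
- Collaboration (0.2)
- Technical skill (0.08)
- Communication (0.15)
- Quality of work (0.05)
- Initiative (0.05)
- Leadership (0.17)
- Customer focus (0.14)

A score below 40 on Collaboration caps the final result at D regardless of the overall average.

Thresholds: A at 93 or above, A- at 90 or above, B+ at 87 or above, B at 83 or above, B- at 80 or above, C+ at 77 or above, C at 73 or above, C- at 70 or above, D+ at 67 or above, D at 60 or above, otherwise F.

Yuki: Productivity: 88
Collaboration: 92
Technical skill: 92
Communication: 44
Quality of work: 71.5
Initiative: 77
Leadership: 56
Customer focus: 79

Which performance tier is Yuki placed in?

C

Collaboration score 92 ≥ 40: minimum met.
Weighted total:
  Productivity 88 × 0.16 = 14.08
  Collaboration 92 × 0.2 = 18.4
  Technical skill 92 × 0.08 = 7.36
  Communication 44 × 0.15 = 6.6
  Quality of work 71.5 × 0.05 = 3.575
  Initiative 77 × 0.05 = 3.85
  Leadership 56 × 0.17 = 9.52
  Customer focus 79 × 0.14 = 11.06
Sum = 74.445
74.445 is ≥ 73 and < 77 → C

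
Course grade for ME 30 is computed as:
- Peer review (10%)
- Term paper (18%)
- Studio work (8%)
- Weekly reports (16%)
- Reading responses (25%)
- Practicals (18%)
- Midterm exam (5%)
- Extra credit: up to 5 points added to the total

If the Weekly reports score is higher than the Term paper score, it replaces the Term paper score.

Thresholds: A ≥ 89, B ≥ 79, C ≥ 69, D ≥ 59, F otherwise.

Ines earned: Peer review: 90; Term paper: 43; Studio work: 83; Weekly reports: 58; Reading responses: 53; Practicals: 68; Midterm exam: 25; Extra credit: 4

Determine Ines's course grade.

D

Weekly reports (58) > Term paper (43), so Term paper counts as 58.
Weighted total:
  Peer review 90 × 0.1 = 9
  Term paper 58 × 0.18 = 10.44
  Studio work 83 × 0.08 = 6.64
  Weekly reports 58 × 0.16 = 9.28
  Reading responses 53 × 0.25 = 13.25
  Practicals 68 × 0.18 = 12.24
  Midterm exam 25 × 0.05 = 1.25
Sum = 62.1
Extra credit: 62.1 + 4 = 66.1
66.1 is ≥ 59 and < 69 → D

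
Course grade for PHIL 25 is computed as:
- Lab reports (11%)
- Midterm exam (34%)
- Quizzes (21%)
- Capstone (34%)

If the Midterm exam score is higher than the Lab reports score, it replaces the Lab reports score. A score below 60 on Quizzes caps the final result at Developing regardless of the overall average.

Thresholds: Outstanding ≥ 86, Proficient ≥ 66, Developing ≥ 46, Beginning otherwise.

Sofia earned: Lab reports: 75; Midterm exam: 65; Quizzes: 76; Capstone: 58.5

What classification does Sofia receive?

Midterm exam (65) ≤ Lab reports (75), so Lab reports stays at 75.
Quizzes score 76 ≥ 60: minimum met.
Weighted total:
  Lab reports 75 × 0.11 = 8.25
  Midterm exam 65 × 0.34 = 22.1
  Quizzes 76 × 0.21 = 15.96
  Capstone 58.5 × 0.34 = 19.89
Sum = 66.2
66.2 is ≥ 66 and < 86 → Proficient

Proficient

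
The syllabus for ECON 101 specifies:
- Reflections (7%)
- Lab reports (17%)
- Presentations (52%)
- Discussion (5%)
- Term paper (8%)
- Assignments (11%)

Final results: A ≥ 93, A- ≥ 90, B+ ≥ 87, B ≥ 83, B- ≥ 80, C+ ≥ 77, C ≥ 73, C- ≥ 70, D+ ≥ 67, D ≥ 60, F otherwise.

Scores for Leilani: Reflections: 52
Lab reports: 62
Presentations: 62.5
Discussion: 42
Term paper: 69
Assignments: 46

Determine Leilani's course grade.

F

Weighted total:
  Reflections 52 × 0.07 = 3.64
  Lab reports 62 × 0.17 = 10.54
  Presentations 62.5 × 0.52 = 32.5
  Discussion 42 × 0.05 = 2.1
  Term paper 69 × 0.08 = 5.52
  Assignments 46 × 0.11 = 5.06
Sum = 59.36
59.36 < 60 → F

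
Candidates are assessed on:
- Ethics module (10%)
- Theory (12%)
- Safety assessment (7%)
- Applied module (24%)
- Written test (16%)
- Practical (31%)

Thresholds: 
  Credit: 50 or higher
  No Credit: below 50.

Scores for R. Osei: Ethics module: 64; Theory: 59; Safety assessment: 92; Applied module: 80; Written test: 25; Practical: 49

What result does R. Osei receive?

Credit

Weighted total:
  Ethics module 64 × 0.1 = 6.4
  Theory 59 × 0.12 = 7.08
  Safety assessment 92 × 0.07 = 6.44
  Applied module 80 × 0.24 = 19.2
  Written test 25 × 0.16 = 4
  Practical 49 × 0.31 = 15.19
Sum = 58.31
58.31 ≥ 50 → Credit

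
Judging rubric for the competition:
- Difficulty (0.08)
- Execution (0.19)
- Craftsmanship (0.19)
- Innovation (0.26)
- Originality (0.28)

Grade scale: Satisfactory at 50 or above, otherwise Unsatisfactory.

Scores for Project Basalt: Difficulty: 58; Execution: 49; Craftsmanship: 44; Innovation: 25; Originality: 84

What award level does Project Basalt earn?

Satisfactory

Weighted total:
  Difficulty 58 × 0.08 = 4.64
  Execution 49 × 0.19 = 9.31
  Craftsmanship 44 × 0.19 = 8.36
  Innovation 25 × 0.26 = 6.5
  Originality 84 × 0.28 = 23.52
Sum = 52.33
52.33 ≥ 50 → Satisfactory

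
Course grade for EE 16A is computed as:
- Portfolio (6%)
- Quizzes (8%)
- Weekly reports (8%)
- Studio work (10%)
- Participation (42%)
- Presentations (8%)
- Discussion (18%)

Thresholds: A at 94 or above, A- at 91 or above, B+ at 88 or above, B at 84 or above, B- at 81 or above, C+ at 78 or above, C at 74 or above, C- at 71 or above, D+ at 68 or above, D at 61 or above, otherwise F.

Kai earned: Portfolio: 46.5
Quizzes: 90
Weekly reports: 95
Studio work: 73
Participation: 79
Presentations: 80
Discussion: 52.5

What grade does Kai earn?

C-

Weighted total:
  Portfolio 46.5 × 0.06 = 2.79
  Quizzes 90 × 0.08 = 7.2
  Weekly reports 95 × 0.08 = 7.6
  Studio work 73 × 0.1 = 7.3
  Participation 79 × 0.42 = 33.18
  Presentations 80 × 0.08 = 6.4
  Discussion 52.5 × 0.18 = 9.45
Sum = 73.92
73.92 is ≥ 71 and < 74 → C-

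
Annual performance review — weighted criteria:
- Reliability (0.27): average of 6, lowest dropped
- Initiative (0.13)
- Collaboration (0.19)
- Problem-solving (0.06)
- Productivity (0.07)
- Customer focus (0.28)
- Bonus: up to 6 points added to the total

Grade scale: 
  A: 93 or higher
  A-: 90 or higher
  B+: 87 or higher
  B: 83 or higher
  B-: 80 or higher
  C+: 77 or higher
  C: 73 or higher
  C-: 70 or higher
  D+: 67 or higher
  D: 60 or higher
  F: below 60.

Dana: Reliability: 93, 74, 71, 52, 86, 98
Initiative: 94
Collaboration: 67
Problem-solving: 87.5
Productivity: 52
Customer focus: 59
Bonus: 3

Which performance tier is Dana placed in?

C

Reliability: drop 52 → average of remaining 5 = 422/5 = 84.4
Weighted total:
  Reliability 84.4 × 0.27 = 22.788
  Initiative 94 × 0.13 = 12.22
  Collaboration 67 × 0.19 = 12.73
  Problem-solving 87.5 × 0.06 = 5.25
  Productivity 52 × 0.07 = 3.64
  Customer focus 59 × 0.28 = 16.52
Sum = 73.148
Bonus: 73.148 + 3 = 76.148
76.148 is ≥ 73 and < 77 → C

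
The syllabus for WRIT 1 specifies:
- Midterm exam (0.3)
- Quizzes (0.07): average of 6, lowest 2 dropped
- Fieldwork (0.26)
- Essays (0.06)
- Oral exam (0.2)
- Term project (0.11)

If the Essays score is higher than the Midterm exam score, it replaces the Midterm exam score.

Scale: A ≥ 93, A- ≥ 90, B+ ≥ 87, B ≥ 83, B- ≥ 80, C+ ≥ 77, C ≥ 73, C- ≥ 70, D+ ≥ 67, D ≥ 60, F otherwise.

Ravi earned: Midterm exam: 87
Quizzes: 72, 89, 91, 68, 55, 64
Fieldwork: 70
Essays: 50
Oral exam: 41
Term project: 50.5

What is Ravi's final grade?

D

Quizzes: drop 55, 64 → average of remaining 4 = 320/4 = 80
Essays (50) ≤ Midterm exam (87), so Midterm exam stays at 87.
Weighted total:
  Midterm exam 87 × 0.3 = 26.1
  Quizzes 80 × 0.07 = 5.6
  Fieldwork 70 × 0.26 = 18.2
  Essays 50 × 0.06 = 3
  Oral exam 41 × 0.2 = 8.2
  Term project 50.5 × 0.11 = 5.555
Sum = 66.655
66.655 is ≥ 60 and < 67 → D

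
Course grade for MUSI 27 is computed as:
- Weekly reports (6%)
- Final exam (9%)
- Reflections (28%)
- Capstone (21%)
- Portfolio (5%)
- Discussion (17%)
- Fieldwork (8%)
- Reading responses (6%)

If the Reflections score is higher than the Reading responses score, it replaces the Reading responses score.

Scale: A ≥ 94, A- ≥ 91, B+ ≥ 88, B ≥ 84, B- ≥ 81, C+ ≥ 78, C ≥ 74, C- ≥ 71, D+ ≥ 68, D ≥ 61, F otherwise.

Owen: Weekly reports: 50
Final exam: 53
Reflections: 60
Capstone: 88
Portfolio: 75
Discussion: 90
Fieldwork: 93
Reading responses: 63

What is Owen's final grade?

Reflections (60) ≤ Reading responses (63), so Reading responses stays at 63.
Weighted total:
  Weekly reports 50 × 0.06 = 3
  Final exam 53 × 0.09 = 4.77
  Reflections 60 × 0.28 = 16.8
  Capstone 88 × 0.21 = 18.48
  Portfolio 75 × 0.05 = 3.75
  Discussion 90 × 0.17 = 15.3
  Fieldwork 93 × 0.08 = 7.44
  Reading responses 63 × 0.06 = 3.78
Sum = 73.32
73.32 is ≥ 71 and < 74 → C-

C-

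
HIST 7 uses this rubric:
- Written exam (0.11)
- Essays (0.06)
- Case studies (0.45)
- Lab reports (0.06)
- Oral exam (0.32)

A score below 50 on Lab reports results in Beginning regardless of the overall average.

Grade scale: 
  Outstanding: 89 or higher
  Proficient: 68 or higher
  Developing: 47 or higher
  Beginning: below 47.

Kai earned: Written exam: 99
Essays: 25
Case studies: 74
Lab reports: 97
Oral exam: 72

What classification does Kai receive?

Lab reports score 97 ≥ 50: minimum met.
Weighted total:
  Written exam 99 × 0.11 = 10.89
  Essays 25 × 0.06 = 1.5
  Case studies 74 × 0.45 = 33.3
  Lab reports 97 × 0.06 = 5.82
  Oral exam 72 × 0.32 = 23.04
Sum = 74.55
74.55 is ≥ 68 and < 89 → Proficient

Proficient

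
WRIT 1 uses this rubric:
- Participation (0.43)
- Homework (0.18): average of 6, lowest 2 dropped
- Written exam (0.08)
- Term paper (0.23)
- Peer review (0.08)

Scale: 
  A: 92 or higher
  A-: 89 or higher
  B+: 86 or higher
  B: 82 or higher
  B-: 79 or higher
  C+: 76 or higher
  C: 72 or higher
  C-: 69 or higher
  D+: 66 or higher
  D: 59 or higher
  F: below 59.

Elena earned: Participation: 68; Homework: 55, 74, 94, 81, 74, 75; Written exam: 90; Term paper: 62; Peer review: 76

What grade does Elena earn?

Homework: drop 55, 74 → average of remaining 4 = 324/4 = 81
Weighted total:
  Participation 68 × 0.43 = 29.24
  Homework 81 × 0.18 = 14.58
  Written exam 90 × 0.08 = 7.2
  Term paper 62 × 0.23 = 14.26
  Peer review 76 × 0.08 = 6.08
Sum = 71.36
71.36 is ≥ 69 and < 72 → C-

C-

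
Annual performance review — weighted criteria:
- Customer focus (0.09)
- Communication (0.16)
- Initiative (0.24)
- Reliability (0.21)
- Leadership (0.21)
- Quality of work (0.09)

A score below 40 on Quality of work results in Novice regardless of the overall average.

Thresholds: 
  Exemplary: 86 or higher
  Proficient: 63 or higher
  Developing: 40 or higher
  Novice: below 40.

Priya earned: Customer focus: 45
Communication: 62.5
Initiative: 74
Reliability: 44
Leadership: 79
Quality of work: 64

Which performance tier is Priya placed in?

Proficient

Quality of work score 64 ≥ 40: minimum met.
Weighted total:
  Customer focus 45 × 0.09 = 4.05
  Communication 62.5 × 0.16 = 10
  Initiative 74 × 0.24 = 17.76
  Reliability 44 × 0.21 = 9.24
  Leadership 79 × 0.21 = 16.59
  Quality of work 64 × 0.09 = 5.76
Sum = 63.4
63.4 is ≥ 63 and < 86 → Proficient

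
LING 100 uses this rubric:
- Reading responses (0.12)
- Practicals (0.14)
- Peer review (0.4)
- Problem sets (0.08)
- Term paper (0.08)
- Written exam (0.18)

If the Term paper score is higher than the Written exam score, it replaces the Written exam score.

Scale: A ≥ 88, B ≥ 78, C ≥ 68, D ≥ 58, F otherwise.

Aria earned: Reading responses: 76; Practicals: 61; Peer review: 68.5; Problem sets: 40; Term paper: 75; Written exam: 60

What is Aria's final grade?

D

Term paper (75) > Written exam (60), so Written exam counts as 75.
Weighted total:
  Reading responses 76 × 0.12 = 9.12
  Practicals 61 × 0.14 = 8.54
  Peer review 68.5 × 0.4 = 27.4
  Problem sets 40 × 0.08 = 3.2
  Term paper 75 × 0.08 = 6
  Written exam 75 × 0.18 = 13.5
Sum = 67.76
67.76 is ≥ 58 and < 68 → D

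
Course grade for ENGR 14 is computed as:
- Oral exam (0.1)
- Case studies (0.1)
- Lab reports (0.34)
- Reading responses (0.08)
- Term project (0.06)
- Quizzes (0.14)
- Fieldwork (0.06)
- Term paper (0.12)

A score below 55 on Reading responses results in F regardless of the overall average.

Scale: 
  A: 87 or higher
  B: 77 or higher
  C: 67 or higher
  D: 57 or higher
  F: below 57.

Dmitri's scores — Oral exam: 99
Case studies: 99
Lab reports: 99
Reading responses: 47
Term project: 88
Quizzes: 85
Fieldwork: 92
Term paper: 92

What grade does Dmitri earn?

Reading responses score 47 < 55: minimum not met.
Weighted total:
  Oral exam 99 × 0.1 = 9.9
  Case studies 99 × 0.1 = 9.9
  Lab reports 99 × 0.34 = 33.66
  Reading responses 47 × 0.08 = 3.76
  Term project 88 × 0.06 = 5.28
  Quizzes 85 × 0.14 = 11.9
  Fieldwork 92 × 0.06 = 5.52
  Term paper 92 × 0.12 = 11.04
Sum = 90.96
Because the Reading responses minimum was not met, the result is F.

F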